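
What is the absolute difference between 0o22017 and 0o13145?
Convert 0o22017 (octal) → 2×4096 + 2×512 + 1×8 + 7 = 9231 (decimal)
Convert 0o13145 (octal) → 1×4096 + 3×512 + 1×64 + 4×8 + 5 = 5733 (decimal)
Compute |9231 - 5733| = 3498
3498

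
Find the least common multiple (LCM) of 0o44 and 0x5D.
Convert 0o44 (octal) → 4×8 + 4 = 36 (decimal)
Convert 0x5D (hexadecimal) → 5×16 + 13 = 93 (decimal)
Compute lcm(36, 93) = 1116
1116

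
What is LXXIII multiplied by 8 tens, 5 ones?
Convert LXXIII (Roman numeral) → 50 + 10 + 10 + 1 + 1 + 1 = 73 (decimal)
Convert 8 tens, 5 ones (place-value notation) → 8×10 + 5 = 85 (decimal)
Compute 73 × 85 = 6205
6205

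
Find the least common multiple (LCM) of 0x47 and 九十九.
Convert 0x47 (hexadecimal) → 4×16 + 7 = 71 (decimal)
Convert 九十九 (Chinese numeral) → 9×10 + 9 = 99 (decimal)
Compute lcm(71, 99) = 7029
7029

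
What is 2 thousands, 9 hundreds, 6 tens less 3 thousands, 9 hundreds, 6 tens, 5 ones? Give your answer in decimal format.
Convert 2 thousands, 9 hundreds, 6 tens (place-value notation) → 2×1000 + 9×100 + 6×10 = 2960 (decimal)
Convert 3 thousands, 9 hundreds, 6 tens, 5 ones (place-value notation) → 3×1000 + 9×100 + 6×10 + 5 = 3965 (decimal)
Compute 2960 - 3965 = -1005
-1005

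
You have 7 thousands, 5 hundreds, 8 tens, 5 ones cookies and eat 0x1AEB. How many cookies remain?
Convert 7 thousands, 5 hundreds, 8 tens, 5 ones (place-value notation) → 7×1000 + 5×100 + 8×10 + 5 = 7585 (decimal)
Convert 0x1AEB (hexadecimal) → 1×4096 + 10×256 + 14×16 + 11 = 6891 (decimal)
Compute 7585 - 6891 = 694
694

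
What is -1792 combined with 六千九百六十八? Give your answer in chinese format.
Convert 六千九百六十八 (Chinese numeral) → 6×1000 + 9×100 + 6×10 + 8 = 6968 (decimal)
Compute -1792 + 6968 = 5176
Convert 5176 (decimal) → 5176 = 5×1000 + 1×100 + 7×10 + 6 → 五千一百七十六 (Chinese numeral)
五千一百七十六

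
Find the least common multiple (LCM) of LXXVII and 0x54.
Convert LXXVII (Roman numeral) → 50 + 10 + 10 + 5 + 1 + 1 = 77 (decimal)
Convert 0x54 (hexadecimal) → 5×16 + 4 = 84 (decimal)
Compute lcm(77, 84) = 924
924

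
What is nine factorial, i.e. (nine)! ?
Convert nine (English words) → 9 (decimal)
Compute 9! = 362880
362880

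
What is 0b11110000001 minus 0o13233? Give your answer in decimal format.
Convert 0b11110000001 (binary) → 1024 + 512 + 256 + 128 + 1 = 1921 (decimal)
Convert 0o13233 (octal) → 1×4096 + 3×512 + 2×64 + 3×8 + 3 = 5787 (decimal)
Compute 1921 - 5787 = -3866
-3866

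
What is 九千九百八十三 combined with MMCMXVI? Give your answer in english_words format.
Convert 九千九百八十三 (Chinese numeral) → 9×1000 + 9×100 + 8×10 + 3 = 9983 (decimal)
Convert MMCMXVI (Roman numeral) → 1000 + 1000 + 900 + 10 + 5 + 1 = 2916 (decimal)
Compute 9983 + 2916 = 12899
Convert 12899 (decimal) → 12899 = 12×1000 + 8×100 + 99 → twelve thousand eight hundred ninety-nine (English words)
twelve thousand eight hundred ninety-nine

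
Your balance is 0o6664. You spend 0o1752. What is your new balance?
Convert 0o6664 (octal) → 6×512 + 6×64 + 6×8 + 4 = 3508 (decimal)
Convert 0o1752 (octal) → 1×512 + 7×64 + 5×8 + 2 = 1002 (decimal)
Compute 3508 - 1002 = 2506
2506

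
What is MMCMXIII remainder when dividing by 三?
Convert MMCMXIII (Roman numeral) → 1000 + 1000 + 900 + 10 + 1 + 1 + 1 = 2913 (decimal)
Convert 三 (Chinese numeral) → 3 (decimal)
Compute 2913 mod 3 = 0
0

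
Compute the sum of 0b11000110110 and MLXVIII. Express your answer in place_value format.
Convert 0b11000110110 (binary) → 1024 + 512 + 32 + 16 + 4 + 2 = 1590 (decimal)
Convert MLXVIII (Roman numeral) → 1000 + 50 + 10 + 5 + 1 + 1 + 1 = 1068 (decimal)
Compute 1590 + 1068 = 2658
Convert 2658 (decimal) → 2658 = 2×1000 + 6×100 + 5×10 + 8 → 2 thousands, 6 hundreds, 5 tens, 8 ones (place-value notation)
2 thousands, 6 hundreds, 5 tens, 8 ones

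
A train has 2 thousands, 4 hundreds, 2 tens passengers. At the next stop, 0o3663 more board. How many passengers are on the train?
Convert 2 thousands, 4 hundreds, 2 tens (place-value notation) → 2×1000 + 4×100 + 2×10 = 2420 (decimal)
Convert 0o3663 (octal) → 3×512 + 6×64 + 6×8 + 3 = 1971 (decimal)
Compute 2420 + 1971 = 4391
4391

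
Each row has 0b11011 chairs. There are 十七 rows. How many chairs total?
Convert 0b11011 (binary) → 16 + 8 + 2 + 1 = 27 (decimal)
Convert 十七 (Chinese numeral) → 1×10 + 7 = 17 (decimal)
Compute 27 × 17 = 459
459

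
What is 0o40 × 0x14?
Convert 0o40 (octal) → 4×8 = 32 (decimal)
Convert 0x14 (hexadecimal) → 1×16 + 4 = 20 (decimal)
Compute 32 × 20 = 640
640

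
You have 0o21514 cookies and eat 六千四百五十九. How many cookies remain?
Convert 0o21514 (octal) → 2×4096 + 1×512 + 5×64 + 1×8 + 4 = 9036 (decimal)
Convert 六千四百五十九 (Chinese numeral) → 6×1000 + 4×100 + 5×10 + 9 = 6459 (decimal)
Compute 9036 - 6459 = 2577
2577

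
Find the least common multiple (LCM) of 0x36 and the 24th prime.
Convert 0x36 (hexadecimal) → 3×16 + 6 = 54 (decimal)
Convert the 24th prime (prime index) → 89 (decimal)
Compute lcm(54, 89) = 4806
4806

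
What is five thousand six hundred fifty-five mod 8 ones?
Convert five thousand six hundred fifty-five (English words) → 5×1000 + 6×100 + 55 = 5655 (decimal)
Convert 8 ones (place-value notation) → 8 (decimal)
Compute 5655 mod 8 = 7
7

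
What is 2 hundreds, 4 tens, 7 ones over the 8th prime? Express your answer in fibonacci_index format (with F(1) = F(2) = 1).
Convert 2 hundreds, 4 tens, 7 ones (place-value notation) → 2×100 + 4×10 + 7 = 247 (decimal)
Convert the 8th prime (prime index) → 19 (decimal)
Compute 247 ÷ 19 = 13
Convert 13 (decimal) → 1, 1, 2, 3, 5, 8, 13 → the 7th Fibonacci number (Fibonacci index)
the 7th Fibonacci number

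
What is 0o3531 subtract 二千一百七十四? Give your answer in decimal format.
Convert 0o3531 (octal) → 3×512 + 5×64 + 3×8 + 1 = 1881 (decimal)
Convert 二千一百七十四 (Chinese numeral) → 2×1000 + 1×100 + 7×10 + 4 = 2174 (decimal)
Compute 1881 - 2174 = -293
-293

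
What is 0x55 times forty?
Convert 0x55 (hexadecimal) → 5×16 + 5 = 85 (decimal)
Convert forty (English words) → 40 (decimal)
Compute 85 × 40 = 3400
3400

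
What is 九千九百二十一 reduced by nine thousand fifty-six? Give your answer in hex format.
Convert 九千九百二十一 (Chinese numeral) → 9×1000 + 9×100 + 2×10 + 1 = 9921 (decimal)
Convert nine thousand fifty-six (English words) → 9×1000 + 56 = 9056 (decimal)
Compute 9921 - 9056 = 865
Convert 865 (decimal) → 865 = 3×256 + 6×16 + 1 → 0x361 (hexadecimal)
0x361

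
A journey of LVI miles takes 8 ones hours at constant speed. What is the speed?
Convert LVI (Roman numeral) → 50 + 5 + 1 = 56 (decimal)
Convert 8 ones (place-value notation) → 8 (decimal)
Compute 56 ÷ 8 = 7
7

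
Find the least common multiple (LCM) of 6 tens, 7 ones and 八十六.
Convert 6 tens, 7 ones (place-value notation) → 6×10 + 7 = 67 (decimal)
Convert 八十六 (Chinese numeral) → 8×10 + 6 = 86 (decimal)
Compute lcm(67, 86) = 5762
5762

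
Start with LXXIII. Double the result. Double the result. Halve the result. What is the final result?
Convert LXXIII (Roman numeral) → 50 + 10 + 10 + 1 + 1 + 1 = 73 (decimal)
Start: 73
73 × 2 = 146
146 × 2 = 292
292 ÷ 2 = 146
146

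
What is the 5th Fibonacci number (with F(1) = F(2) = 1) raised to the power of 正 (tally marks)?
Convert the 5th Fibonacci number (with F(1) = F(2) = 1) (Fibonacci index) → 1, 1, 2, 3, 5 → 5 (decimal)
Convert 正 (tally marks) → 5 (decimal)
Compute 5 ^ 5 = 3125
3125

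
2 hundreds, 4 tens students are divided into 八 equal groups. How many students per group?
Convert 2 hundreds, 4 tens (place-value notation) → 2×100 + 4×10 = 240 (decimal)
Convert 八 (Chinese numeral) → 8 (decimal)
Compute 240 ÷ 8 = 30
30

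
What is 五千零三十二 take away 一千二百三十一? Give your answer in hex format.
Convert 五千零三十二 (Chinese numeral) → 5×1000 + 3×10 + 2 = 5032 (decimal)
Convert 一千二百三十一 (Chinese numeral) → 1×1000 + 2×100 + 3×10 + 1 = 1231 (decimal)
Compute 5032 - 1231 = 3801
Convert 3801 (decimal) → 3801 = 14×256 + 13×16 + 9 → 0xED9 (hexadecimal)
0xED9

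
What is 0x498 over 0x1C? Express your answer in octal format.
Convert 0x498 (hexadecimal) → 4×256 + 9×16 + 8 = 1176 (decimal)
Convert 0x1C (hexadecimal) → 1×16 + 12 = 28 (decimal)
Compute 1176 ÷ 28 = 42
Convert 42 (decimal) → 42 = 5×8 + 2 → 0o52 (octal)
0o52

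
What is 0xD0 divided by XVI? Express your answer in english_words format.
Convert 0xD0 (hexadecimal) → 13×16 = 208 (decimal)
Convert XVI (Roman numeral) → 10 + 5 + 1 = 16 (decimal)
Compute 208 ÷ 16 = 13
Convert 13 (decimal) → thirteen (English words)
thirteen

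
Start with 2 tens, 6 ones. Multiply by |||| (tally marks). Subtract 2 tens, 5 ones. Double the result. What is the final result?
Convert 2 tens, 6 ones (place-value notation) → 2×10 + 6 = 26 (decimal)
Start: 26
Convert |||| (tally marks) → 4 (decimal)
26 × 4 = 104
Convert 2 tens, 5 ones (place-value notation) → 2×10 + 5 = 25 (decimal)
104 - 25 = 79
79 × 2 = 158
158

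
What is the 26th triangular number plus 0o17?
The 26th triangular number = 26×27/2 = 351
Convert 0o17 (octal) → 1×8 + 7 = 15 (decimal)
Compute 351 + 15 = 366
366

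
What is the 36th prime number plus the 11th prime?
The 36th prime number = 151
Convert the 11th prime (prime index) → 31 (decimal)
Compute 151 + 31 = 182
182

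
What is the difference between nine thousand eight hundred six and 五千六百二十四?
Convert nine thousand eight hundred six (English words) → 9×1000 + 8×100 + 6 = 9806 (decimal)
Convert 五千六百二十四 (Chinese numeral) → 5×1000 + 6×100 + 2×10 + 4 = 5624 (decimal)
Difference: |9806 - 5624| = 4182
4182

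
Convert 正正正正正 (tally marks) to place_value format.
Convert 正正正正正 (tally marks) → 5 + 5 + 5 + 5 + 5 = 25 (decimal)
Convert 25 (decimal) → 25 = 2×10 + 5 → 2 tens, 5 ones (place-value notation)
2 tens, 5 ones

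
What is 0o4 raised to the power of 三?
Convert 0o4 (octal) → 4 (decimal)
Convert 三 (Chinese numeral) → 3 (decimal)
Compute 4 ^ 3 = 64
64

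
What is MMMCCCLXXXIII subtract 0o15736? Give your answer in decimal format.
Convert MMMCCCLXXXIII (Roman numeral) → 1000 + 1000 + 1000 + 100 + 100 + 100 + 50 + 10 + 10 + 10 + 1 + 1 + 1 = 3383 (decimal)
Convert 0o15736 (octal) → 1×4096 + 5×512 + 7×64 + 3×8 + 6 = 7134 (decimal)
Compute 3383 - 7134 = -3751
-3751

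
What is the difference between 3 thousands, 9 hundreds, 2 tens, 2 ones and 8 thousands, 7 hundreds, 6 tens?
Convert 3 thousands, 9 hundreds, 2 tens, 2 ones (place-value notation) → 3×1000 + 9×100 + 2×10 + 2 = 3922 (decimal)
Convert 8 thousands, 7 hundreds, 6 tens (place-value notation) → 8×1000 + 7×100 + 6×10 = 8760 (decimal)
Difference: |3922 - 8760| = 4838
4838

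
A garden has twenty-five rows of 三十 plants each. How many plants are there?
Convert 三十 (Chinese numeral) → 3×10 = 30 (decimal)
Convert twenty-five (English words) → 25 (decimal)
Compute 30 × 25 = 750
750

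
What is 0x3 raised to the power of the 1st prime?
Convert 0x3 (hexadecimal) → 3 (decimal)
Convert the 1st prime (prime index) → 2 (decimal)
Compute 3 ^ 2 = 9
9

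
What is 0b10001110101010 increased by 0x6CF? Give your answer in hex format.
Convert 0b10001110101010 (binary) → 8192 + 512 + 256 + 128 + 32 + 8 + 2 = 9130 (decimal)
Convert 0x6CF (hexadecimal) → 6×256 + 12×16 + 15 = 1743 (decimal)
Compute 9130 + 1743 = 10873
Convert 10873 (decimal) → 10873 = 2×4096 + 10×256 + 7×16 + 9 → 0x2A79 (hexadecimal)
0x2A79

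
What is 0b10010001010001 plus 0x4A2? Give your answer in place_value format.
Convert 0b10010001010001 (binary) → 8192 + 1024 + 64 + 16 + 1 = 9297 (decimal)
Convert 0x4A2 (hexadecimal) → 4×256 + 10×16 + 2 = 1186 (decimal)
Compute 9297 + 1186 = 10483
Convert 10483 (decimal) → 10483 = 10×1000 + 4×100 + 8×10 + 3 → 10 thousands, 4 hundreds, 8 tens, 3 ones (place-value notation)
10 thousands, 4 hundreds, 8 tens, 3 ones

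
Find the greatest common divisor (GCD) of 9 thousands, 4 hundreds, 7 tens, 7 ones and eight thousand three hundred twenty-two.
Convert 9 thousands, 4 hundreds, 7 tens, 7 ones (place-value notation) → 9×1000 + 4×100 + 7×10 + 7 = 9477 (decimal)
Convert eight thousand three hundred twenty-two (English words) → 8×1000 + 3×100 + 22 = 8322 (decimal)
Compute gcd(9477, 8322) = 3
3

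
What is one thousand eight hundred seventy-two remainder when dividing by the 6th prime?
Convert one thousand eight hundred seventy-two (English words) → 1×1000 + 8×100 + 72 = 1872 (decimal)
Convert the 6th prime (prime index) → 13 (decimal)
Compute 1872 mod 13 = 0
0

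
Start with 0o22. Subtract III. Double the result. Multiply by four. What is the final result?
Convert 0o22 (octal) → 2×8 + 2 = 18 (decimal)
Start: 18
Convert III (Roman numeral) → 1 + 1 + 1 = 3 (decimal)
18 - 3 = 15
15 × 2 = 30
Convert four (English words) → 4 (decimal)
30 × 4 = 120
120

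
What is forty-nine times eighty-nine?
Convert forty-nine (English words) → 49 (decimal)
Convert eighty-nine (English words) → 89 (decimal)
Compute 49 × 89 = 4361
4361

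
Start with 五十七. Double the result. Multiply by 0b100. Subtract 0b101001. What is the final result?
Convert 五十七 (Chinese numeral) → 5×10 + 7 = 57 (decimal)
Start: 57
57 × 2 = 114
Convert 0b100 (binary) → 4 (decimal)
114 × 4 = 456
Convert 0b101001 (binary) → 32 + 8 + 1 = 41 (decimal)
456 - 41 = 415
415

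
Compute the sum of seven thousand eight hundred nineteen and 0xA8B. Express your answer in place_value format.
Convert seven thousand eight hundred nineteen (English words) → 7×1000 + 8×100 + 19 = 7819 (decimal)
Convert 0xA8B (hexadecimal) → 10×256 + 8×16 + 11 = 2699 (decimal)
Compute 7819 + 2699 = 10518
Convert 10518 (decimal) → 10518 = 10×1000 + 5×100 + 1×10 + 8 → 10 thousands, 5 hundreds, 1 ten, 8 ones (place-value notation)
10 thousands, 5 hundreds, 1 ten, 8 ones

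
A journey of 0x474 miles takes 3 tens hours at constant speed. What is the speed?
Convert 0x474 (hexadecimal) → 4×256 + 7×16 + 4 = 1140 (decimal)
Convert 3 tens (place-value notation) → 3×10 = 30 (decimal)
Compute 1140 ÷ 30 = 38
38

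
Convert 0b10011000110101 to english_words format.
Convert 0b10011000110101 (binary) → 8192 + 1024 + 512 + 32 + 16 + 4 + 1 = 9781 (decimal)
Convert 9781 (decimal) → 9781 = 9×1000 + 7×100 + 81 → nine thousand seven hundred eighty-one (English words)
nine thousand seven hundred eighty-one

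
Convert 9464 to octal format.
Convert 9464 (decimal) → 9464 = 2×4096 + 2×512 + 3×64 + 7×8 → 0o22370 (octal)
0o22370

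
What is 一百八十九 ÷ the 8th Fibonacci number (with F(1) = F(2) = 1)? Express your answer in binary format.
Convert 一百八十九 (Chinese numeral) → 1×100 + 8×10 + 9 = 189 (decimal)
Convert the 8th Fibonacci number (with F(1) = F(2) = 1) (Fibonacci index) → 1, 1, 2, 3, 5, 8, 13, 21 → 21 (decimal)
Compute 189 ÷ 21 = 9
Convert 9 (decimal) → 9 = 8 + 1 → 0b1001 (binary)
0b1001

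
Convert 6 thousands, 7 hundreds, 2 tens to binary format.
Convert 6 thousands, 7 hundreds, 2 tens (place-value notation) → 6×1000 + 7×100 + 2×10 = 6720 (decimal)
Convert 6720 (decimal) → 6720 = 4096 + 2048 + 512 + 64 → 0b1101001000000 (binary)
0b1101001000000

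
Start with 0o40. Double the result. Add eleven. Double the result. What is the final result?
Convert 0o40 (octal) → 4×8 = 32 (decimal)
Start: 32
32 × 2 = 64
Convert eleven (English words) → 11 (decimal)
64 + 11 = 75
75 × 2 = 150
150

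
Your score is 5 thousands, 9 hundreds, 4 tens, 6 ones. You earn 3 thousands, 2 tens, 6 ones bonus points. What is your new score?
Convert 5 thousands, 9 hundreds, 4 tens, 6 ones (place-value notation) → 5×1000 + 9×100 + 4×10 + 6 = 5946 (decimal)
Convert 3 thousands, 2 tens, 6 ones (place-value notation) → 3×1000 + 2×10 + 6 = 3026 (decimal)
Compute 5946 + 3026 = 8972
8972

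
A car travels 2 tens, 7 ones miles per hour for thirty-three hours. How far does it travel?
Convert 2 tens, 7 ones (place-value notation) → 2×10 + 7 = 27 (decimal)
Convert thirty-three (English words) → 33 (decimal)
Compute 27 × 33 = 891
891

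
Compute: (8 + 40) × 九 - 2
Convert 九 (Chinese numeral) → 9 (decimal)
Expression in decimal: (8 + 40) × 9 - 2
Parentheses first: 8 + 40 = 48
Multiply: 48 × 9 = 432
Subtract: 432 - 2 = 430
430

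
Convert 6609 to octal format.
Convert 6609 (decimal) → 6609 = 1×4096 + 4×512 + 7×64 + 2×8 + 1 → 0o14721 (octal)
0o14721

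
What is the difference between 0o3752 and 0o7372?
Convert 0o3752 (octal) → 3×512 + 7×64 + 5×8 + 2 = 2026 (decimal)
Convert 0o7372 (octal) → 7×512 + 3×64 + 7×8 + 2 = 3834 (decimal)
Difference: |2026 - 3834| = 1808
1808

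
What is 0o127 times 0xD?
Convert 0o127 (octal) → 1×64 + 2×8 + 7 = 87 (decimal)
Convert 0xD (hexadecimal) → 13 (decimal)
Compute 87 × 13 = 1131
1131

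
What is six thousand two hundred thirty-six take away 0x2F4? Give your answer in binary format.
Convert six thousand two hundred thirty-six (English words) → 6×1000 + 2×100 + 36 = 6236 (decimal)
Convert 0x2F4 (hexadecimal) → 2×256 + 15×16 + 4 = 756 (decimal)
Compute 6236 - 756 = 5480
Convert 5480 (decimal) → 5480 = 4096 + 1024 + 256 + 64 + 32 + 8 → 0b1010101101000 (binary)
0b1010101101000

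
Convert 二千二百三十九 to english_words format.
Convert 二千二百三十九 (Chinese numeral) → 2×1000 + 2×100 + 3×10 + 9 = 2239 (decimal)
Convert 2239 (decimal) → 2239 = 2×1000 + 2×100 + 39 → two thousand two hundred thirty-nine (English words)
two thousand two hundred thirty-nine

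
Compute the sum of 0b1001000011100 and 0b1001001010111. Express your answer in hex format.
Convert 0b1001000011100 (binary) → 4096 + 512 + 16 + 8 + 4 = 4636 (decimal)
Convert 0b1001001010111 (binary) → 4096 + 512 + 64 + 16 + 4 + 2 + 1 = 4695 (decimal)
Compute 4636 + 4695 = 9331
Convert 9331 (decimal) → 9331 = 2×4096 + 4×256 + 7×16 + 3 → 0x2473 (hexadecimal)
0x2473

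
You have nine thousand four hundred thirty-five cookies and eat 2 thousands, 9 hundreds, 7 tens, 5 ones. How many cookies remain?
Convert nine thousand four hundred thirty-five (English words) → 9×1000 + 4×100 + 35 = 9435 (decimal)
Convert 2 thousands, 9 hundreds, 7 tens, 5 ones (place-value notation) → 2×1000 + 9×100 + 7×10 + 5 = 2975 (decimal)
Compute 9435 - 2975 = 6460
6460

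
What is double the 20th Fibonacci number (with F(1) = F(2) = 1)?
The 20th Fibonacci number (with F(1) = F(2) = 1) = 6765
Compute 6765 × 2 = 13530
13530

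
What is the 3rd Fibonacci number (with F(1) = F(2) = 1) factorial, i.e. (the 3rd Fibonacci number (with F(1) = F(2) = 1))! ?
Convert the 3rd Fibonacci number (with F(1) = F(2) = 1) (Fibonacci index) → 1, 1, 2 → 2 (decimal)
Compute 2! = 2
2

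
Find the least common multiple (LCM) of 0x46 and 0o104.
Convert 0x46 (hexadecimal) → 4×16 + 6 = 70 (decimal)
Convert 0o104 (octal) → 1×64 + 4 = 68 (decimal)
Compute lcm(70, 68) = 2380
2380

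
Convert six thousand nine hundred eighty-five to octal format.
Convert six thousand nine hundred eighty-five (English words) → 6×1000 + 9×100 + 85 = 6985 (decimal)
Convert 6985 (decimal) → 6985 = 1×4096 + 5×512 + 5×64 + 1×8 + 1 → 0o15511 (octal)
0o15511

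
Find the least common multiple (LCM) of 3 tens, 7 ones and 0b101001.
Convert 3 tens, 7 ones (place-value notation) → 3×10 + 7 = 37 (decimal)
Convert 0b101001 (binary) → 32 + 8 + 1 = 41 (decimal)
Compute lcm(37, 41) = 1517
1517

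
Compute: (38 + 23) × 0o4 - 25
Convert 0o4 (octal) → 4 (decimal)
Expression in decimal: (38 + 23) × 4 - 25
Parentheses first: 38 + 23 = 61
Multiply: 61 × 4 = 244
Subtract: 244 - 25 = 219
219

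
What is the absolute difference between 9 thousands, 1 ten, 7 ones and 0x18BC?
Convert 9 thousands, 1 ten, 7 ones (place-value notation) → 9×1000 + 1×10 + 7 = 9017 (decimal)
Convert 0x18BC (hexadecimal) → 1×4096 + 8×256 + 11×16 + 12 = 6332 (decimal)
Compute |9017 - 6332| = 2685
2685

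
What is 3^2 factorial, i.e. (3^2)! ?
Convert 3^2 (power) → 9 (decimal)
Compute 9! = 362880
362880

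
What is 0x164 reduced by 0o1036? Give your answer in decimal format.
Convert 0x164 (hexadecimal) → 1×256 + 6×16 + 4 = 356 (decimal)
Convert 0o1036 (octal) → 1×512 + 3×8 + 6 = 542 (decimal)
Compute 356 - 542 = -186
-186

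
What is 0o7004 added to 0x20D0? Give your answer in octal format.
Convert 0o7004 (octal) → 7×512 + 4 = 3588 (decimal)
Convert 0x20D0 (hexadecimal) → 2×4096 + 13×16 = 8400 (decimal)
Compute 3588 + 8400 = 11988
Convert 11988 (decimal) → 11988 = 2×4096 + 7×512 + 3×64 + 2×8 + 4 → 0o27324 (octal)
0o27324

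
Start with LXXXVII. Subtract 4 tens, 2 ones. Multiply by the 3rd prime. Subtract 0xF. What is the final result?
Convert LXXXVII (Roman numeral) → 50 + 10 + 10 + 10 + 5 + 1 + 1 = 87 (decimal)
Start: 87
Convert 4 tens, 2 ones (place-value notation) → 4×10 + 2 = 42 (decimal)
87 - 42 = 45
Convert the 3rd prime (prime index) → 5 (decimal)
45 × 5 = 225
Convert 0xF (hexadecimal) → 15 (decimal)
225 - 15 = 210
210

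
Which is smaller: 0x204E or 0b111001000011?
Convert 0x204E (hexadecimal) → 2×4096 + 4×16 + 14 = 8270 (decimal)
Convert 0b111001000011 (binary) → 2048 + 1024 + 512 + 64 + 2 + 1 = 3651 (decimal)
Compare 8270 vs 3651: smaller = 3651
3651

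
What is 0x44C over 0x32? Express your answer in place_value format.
Convert 0x44C (hexadecimal) → 4×256 + 4×16 + 12 = 1100 (decimal)
Convert 0x32 (hexadecimal) → 3×16 + 2 = 50 (decimal)
Compute 1100 ÷ 50 = 22
Convert 22 (decimal) → 22 = 2×10 + 2 → 2 tens, 2 ones (place-value notation)
2 tens, 2 ones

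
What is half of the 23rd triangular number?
The 23rd triangular number = 23×24/2 = 276
Compute 276 ÷ 2 = 138
138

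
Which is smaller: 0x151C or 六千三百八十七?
Convert 0x151C (hexadecimal) → 1×4096 + 5×256 + 1×16 + 12 = 5404 (decimal)
Convert 六千三百八十七 (Chinese numeral) → 6×1000 + 3×100 + 8×10 + 7 = 6387 (decimal)
Compare 5404 vs 6387: smaller = 5404
5404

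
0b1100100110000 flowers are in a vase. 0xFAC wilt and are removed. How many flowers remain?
Convert 0b1100100110000 (binary) → 4096 + 2048 + 256 + 32 + 16 = 6448 (decimal)
Convert 0xFAC (hexadecimal) → 15×256 + 10×16 + 12 = 4012 (decimal)
Compute 6448 - 4012 = 2436
2436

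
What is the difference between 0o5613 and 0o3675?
Convert 0o5613 (octal) → 5×512 + 6×64 + 1×8 + 3 = 2955 (decimal)
Convert 0o3675 (octal) → 3×512 + 6×64 + 7×8 + 5 = 1981 (decimal)
Difference: |2955 - 1981| = 974
974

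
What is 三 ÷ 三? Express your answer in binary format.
Convert 三 (Chinese numeral) → 3 (decimal)
Convert 三 (Chinese numeral) → 3 (decimal)
Compute 3 ÷ 3 = 1
Convert 1 (decimal) → 0b1 (binary)
0b1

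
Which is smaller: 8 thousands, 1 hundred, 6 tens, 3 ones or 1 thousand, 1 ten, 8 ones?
Convert 8 thousands, 1 hundred, 6 tens, 3 ones (place-value notation) → 8×1000 + 1×100 + 6×10 + 3 = 8163 (decimal)
Convert 1 thousand, 1 ten, 8 ones (place-value notation) → 1×1000 + 1×10 + 8 = 1018 (decimal)
Compare 8163 vs 1018: smaller = 1018
1018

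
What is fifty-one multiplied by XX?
Convert fifty-one (English words) → 51 (decimal)
Convert XX (Roman numeral) → 10 + 10 = 20 (decimal)
Compute 51 × 20 = 1020
1020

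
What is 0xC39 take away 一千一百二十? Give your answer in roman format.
Convert 0xC39 (hexadecimal) → 12×256 + 3×16 + 9 = 3129 (decimal)
Convert 一千一百二十 (Chinese numeral) → 1×1000 + 1×100 + 2×10 = 1120 (decimal)
Compute 3129 - 1120 = 2009
Convert 2009 (decimal) → 2009 = 1000 + 1000 + 9 → MMIX (Roman numeral)
MMIX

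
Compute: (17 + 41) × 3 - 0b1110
Convert 0b1110 (binary) → 8 + 4 + 2 = 14 (decimal)
Expression in decimal: (17 + 41) × 3 - 14
Parentheses first: 17 + 41 = 58
Multiply: 58 × 3 = 174
Subtract: 174 - 14 = 160
160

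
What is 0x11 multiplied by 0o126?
Convert 0x11 (hexadecimal) → 1×16 + 1 = 17 (decimal)
Convert 0o126 (octal) → 1×64 + 2×8 + 6 = 86 (decimal)
Compute 17 × 86 = 1462
1462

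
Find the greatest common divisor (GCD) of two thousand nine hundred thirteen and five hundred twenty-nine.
Convert two thousand nine hundred thirteen (English words) → 2×1000 + 9×100 + 13 = 2913 (decimal)
Convert five hundred twenty-nine (English words) → 5×100 + 29 = 529 (decimal)
Compute gcd(2913, 529) = 1
1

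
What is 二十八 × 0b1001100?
Convert 二十八 (Chinese numeral) → 2×10 + 8 = 28 (decimal)
Convert 0b1001100 (binary) → 64 + 8 + 4 = 76 (decimal)
Compute 28 × 76 = 2128
2128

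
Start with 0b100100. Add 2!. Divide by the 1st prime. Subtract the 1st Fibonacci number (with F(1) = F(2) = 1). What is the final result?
Convert 0b100100 (binary) → 32 + 4 = 36 (decimal)
Start: 36
Convert 2! (factorial) → 2 (decimal)
36 + 2 = 38
Convert the 1st prime (prime index) → 2 (decimal)
38 ÷ 2 = 19
Convert the 1st Fibonacci number (with F(1) = F(2) = 1) (Fibonacci index) → 1 (decimal)
19 - 1 = 18
18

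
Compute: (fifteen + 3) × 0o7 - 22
Convert fifteen (English words) → 15 (decimal)
Convert 0o7 (octal) → 7 (decimal)
Expression in decimal: (15 + 3) × 7 - 22
Parentheses first: 15 + 3 = 18
Multiply: 18 × 7 = 126
Subtract: 126 - 22 = 104
104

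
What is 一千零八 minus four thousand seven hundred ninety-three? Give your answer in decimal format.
Convert 一千零八 (Chinese numeral) → 1×1000 + 8 = 1008 (decimal)
Convert four thousand seven hundred ninety-three (English words) → 4×1000 + 7×100 + 93 = 4793 (decimal)
Compute 1008 - 4793 = -3785
-3785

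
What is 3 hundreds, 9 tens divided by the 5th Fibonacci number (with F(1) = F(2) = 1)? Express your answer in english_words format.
Convert 3 hundreds, 9 tens (place-value notation) → 3×100 + 9×10 = 390 (decimal)
Convert the 5th Fibonacci number (with F(1) = F(2) = 1) (Fibonacci index) → 1, 1, 2, 3, 5 → 5 (decimal)
Compute 390 ÷ 5 = 78
Convert 78 (decimal) → seventy-eight (English words)
seventy-eight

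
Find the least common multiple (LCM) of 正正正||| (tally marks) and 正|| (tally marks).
Convert 正正正||| (tally marks) → 5 + 5 + 5 + 3 = 18 (decimal)
Convert 正|| (tally marks) → 5 + 2 = 7 (decimal)
Compute lcm(18, 7) = 126
126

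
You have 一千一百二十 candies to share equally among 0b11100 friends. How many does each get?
Convert 一千一百二十 (Chinese numeral) → 1×1000 + 1×100 + 2×10 = 1120 (decimal)
Convert 0b11100 (binary) → 16 + 8 + 4 = 28 (decimal)
Compute 1120 ÷ 28 = 40
40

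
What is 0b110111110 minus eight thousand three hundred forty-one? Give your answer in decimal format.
Convert 0b110111110 (binary) → 256 + 128 + 32 + 16 + 8 + 4 + 2 = 446 (decimal)
Convert eight thousand three hundred forty-one (English words) → 8×1000 + 3×100 + 41 = 8341 (decimal)
Compute 446 - 8341 = -7895
-7895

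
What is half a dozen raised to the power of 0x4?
Convert half a dozen (colloquial) → 6 (decimal)
Convert 0x4 (hexadecimal) → 4 (decimal)
Compute 6 ^ 4 = 1296
1296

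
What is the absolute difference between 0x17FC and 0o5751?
Convert 0x17FC (hexadecimal) → 1×4096 + 7×256 + 15×16 + 12 = 6140 (decimal)
Convert 0o5751 (octal) → 5×512 + 7×64 + 5×8 + 1 = 3049 (decimal)
Compute |6140 - 3049| = 3091
3091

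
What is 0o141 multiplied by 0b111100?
Convert 0o141 (octal) → 1×64 + 4×8 + 1 = 97 (decimal)
Convert 0b111100 (binary) → 32 + 16 + 8 + 4 = 60 (decimal)
Compute 97 × 60 = 5820
5820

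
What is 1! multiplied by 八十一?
Convert 1! (factorial) → 1 (decimal)
Convert 八十一 (Chinese numeral) → 8×10 + 1 = 81 (decimal)
Compute 1 × 81 = 81
81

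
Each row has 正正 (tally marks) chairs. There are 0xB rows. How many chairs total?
Convert 正正 (tally marks) → 5 + 5 = 10 (decimal)
Convert 0xB (hexadecimal) → 11 (decimal)
Compute 10 × 11 = 110
110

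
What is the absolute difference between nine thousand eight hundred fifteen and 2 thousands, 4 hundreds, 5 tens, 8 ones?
Convert nine thousand eight hundred fifteen (English words) → 9×1000 + 8×100 + 15 = 9815 (decimal)
Convert 2 thousands, 4 hundreds, 5 tens, 8 ones (place-value notation) → 2×1000 + 4×100 + 5×10 + 8 = 2458 (decimal)
Compute |9815 - 2458| = 7357
7357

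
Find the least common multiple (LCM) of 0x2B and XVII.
Convert 0x2B (hexadecimal) → 2×16 + 11 = 43 (decimal)
Convert XVII (Roman numeral) → 10 + 5 + 1 + 1 = 17 (decimal)
Compute lcm(43, 17) = 731
731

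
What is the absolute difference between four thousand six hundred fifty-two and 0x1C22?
Convert four thousand six hundred fifty-two (English words) → 4×1000 + 6×100 + 52 = 4652 (decimal)
Convert 0x1C22 (hexadecimal) → 1×4096 + 12×256 + 2×16 + 2 = 7202 (decimal)
Compute |4652 - 7202| = 2550
2550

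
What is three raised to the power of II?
Convert three (English words) → 3 (decimal)
Convert II (Roman numeral) → 1 + 1 = 2 (decimal)
Compute 3 ^ 2 = 9
9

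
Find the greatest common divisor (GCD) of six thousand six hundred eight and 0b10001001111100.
Convert six thousand six hundred eight (English words) → 6×1000 + 6×100 + 8 = 6608 (decimal)
Convert 0b10001001111100 (binary) → 8192 + 512 + 64 + 32 + 16 + 8 + 4 = 8828 (decimal)
Compute gcd(6608, 8828) = 4
4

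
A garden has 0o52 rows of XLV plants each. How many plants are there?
Convert XLV (Roman numeral) → 40 + 5 = 45 (decimal)
Convert 0o52 (octal) → 5×8 + 2 = 42 (decimal)
Compute 45 × 42 = 1890
1890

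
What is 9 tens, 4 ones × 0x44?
Convert 9 tens, 4 ones (place-value notation) → 9×10 + 4 = 94 (decimal)
Convert 0x44 (hexadecimal) → 4×16 + 4 = 68 (decimal)
Compute 94 × 68 = 6392
6392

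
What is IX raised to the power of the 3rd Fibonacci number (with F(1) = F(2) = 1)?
Convert IX (Roman numeral) → 9 (decimal)
Convert the 3rd Fibonacci number (with F(1) = F(2) = 1) (Fibonacci index) → 1, 1, 2 → 2 (decimal)
Compute 9 ^ 2 = 81
81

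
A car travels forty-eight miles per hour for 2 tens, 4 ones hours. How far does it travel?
Convert forty-eight (English words) → 48 (decimal)
Convert 2 tens, 4 ones (place-value notation) → 2×10 + 4 = 24 (decimal)
Compute 48 × 24 = 1152
1152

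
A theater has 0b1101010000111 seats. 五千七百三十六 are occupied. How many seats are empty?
Convert 0b1101010000111 (binary) → 4096 + 2048 + 512 + 128 + 4 + 2 + 1 = 6791 (decimal)
Convert 五千七百三十六 (Chinese numeral) → 5×1000 + 7×100 + 3×10 + 6 = 5736 (decimal)
Compute 6791 - 5736 = 1055
1055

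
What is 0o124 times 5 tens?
Convert 0o124 (octal) → 1×64 + 2×8 + 4 = 84 (decimal)
Convert 5 tens (place-value notation) → 5×10 = 50 (decimal)
Compute 84 × 50 = 4200
4200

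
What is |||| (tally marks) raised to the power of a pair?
Convert |||| (tally marks) → 4 (decimal)
Convert a pair (colloquial) → 2 (decimal)
Compute 4 ^ 2 = 16
16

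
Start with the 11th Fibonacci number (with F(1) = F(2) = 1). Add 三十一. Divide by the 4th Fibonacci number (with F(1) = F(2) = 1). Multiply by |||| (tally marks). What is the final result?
Convert the 11th Fibonacci number (with F(1) = F(2) = 1) (Fibonacci index) → 1, 1, 2, 3, 5, 8, 13, 21, 34, 55, 89 → 89 (decimal)
Start: 89
Convert 三十一 (Chinese numeral) → 3×10 + 1 = 31 (decimal)
89 + 31 = 120
Convert the 4th Fibonacci number (with F(1) = F(2) = 1) (Fibonacci index) → 1, 1, 2, 3 → 3 (decimal)
120 ÷ 3 = 40
Convert |||| (tally marks) → 4 (decimal)
40 × 4 = 160
160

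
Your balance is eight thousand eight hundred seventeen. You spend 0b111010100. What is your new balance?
Convert eight thousand eight hundred seventeen (English words) → 8×1000 + 8×100 + 17 = 8817 (decimal)
Convert 0b111010100 (binary) → 256 + 128 + 64 + 16 + 4 = 468 (decimal)
Compute 8817 - 468 = 8349
8349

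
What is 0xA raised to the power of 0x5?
Convert 0xA (hexadecimal) → 10 (decimal)
Convert 0x5 (hexadecimal) → 5 (decimal)
Compute 10 ^ 5 = 100000
100000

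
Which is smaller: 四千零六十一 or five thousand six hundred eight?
Convert 四千零六十一 (Chinese numeral) → 4×1000 + 6×10 + 1 = 4061 (decimal)
Convert five thousand six hundred eight (English words) → 5×1000 + 6×100 + 8 = 5608 (decimal)
Compare 4061 vs 5608: smaller = 4061
4061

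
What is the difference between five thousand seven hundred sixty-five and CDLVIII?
Convert five thousand seven hundred sixty-five (English words) → 5×1000 + 7×100 + 65 = 5765 (decimal)
Convert CDLVIII (Roman numeral) → 400 + 50 + 5 + 1 + 1 + 1 = 458 (decimal)
Difference: |5765 - 458| = 5307
5307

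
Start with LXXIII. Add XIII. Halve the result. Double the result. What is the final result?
Convert LXXIII (Roman numeral) → 50 + 10 + 10 + 1 + 1 + 1 = 73 (decimal)
Start: 73
Convert XIII (Roman numeral) → 10 + 1 + 1 + 1 = 13 (decimal)
73 + 13 = 86
86 ÷ 2 = 43
43 × 2 = 86
86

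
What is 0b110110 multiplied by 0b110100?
Convert 0b110110 (binary) → 32 + 16 + 4 + 2 = 54 (decimal)
Convert 0b110100 (binary) → 32 + 16 + 4 = 52 (decimal)
Compute 54 × 52 = 2808
2808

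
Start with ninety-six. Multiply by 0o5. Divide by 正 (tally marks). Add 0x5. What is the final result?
Convert ninety-six (English words) → 96 (decimal)
Start: 96
Convert 0o5 (octal) → 5 (decimal)
96 × 5 = 480
Convert 正 (tally marks) → 5 (decimal)
480 ÷ 5 = 96
Convert 0x5 (hexadecimal) → 5 (decimal)
96 + 5 = 101
101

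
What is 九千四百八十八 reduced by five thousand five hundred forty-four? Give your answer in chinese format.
Convert 九千四百八十八 (Chinese numeral) → 9×1000 + 4×100 + 8×10 + 8 = 9488 (decimal)
Convert five thousand five hundred forty-four (English words) → 5×1000 + 5×100 + 44 = 5544 (decimal)
Compute 9488 - 5544 = 3944
Convert 3944 (decimal) → 3944 = 3×1000 + 9×100 + 4×10 + 4 → 三千九百四十四 (Chinese numeral)
三千九百四十四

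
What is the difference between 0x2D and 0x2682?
Convert 0x2D (hexadecimal) → 2×16 + 13 = 45 (decimal)
Convert 0x2682 (hexadecimal) → 2×4096 + 6×256 + 8×16 + 2 = 9858 (decimal)
Difference: |45 - 9858| = 9813
9813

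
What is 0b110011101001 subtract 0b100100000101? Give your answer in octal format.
Convert 0b110011101001 (binary) → 2048 + 1024 + 128 + 64 + 32 + 8 + 1 = 3305 (decimal)
Convert 0b100100000101 (binary) → 2048 + 256 + 4 + 1 = 2309 (decimal)
Compute 3305 - 2309 = 996
Convert 996 (decimal) → 996 = 1×512 + 7×64 + 4×8 + 4 → 0o1744 (octal)
0o1744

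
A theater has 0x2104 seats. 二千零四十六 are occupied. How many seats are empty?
Convert 0x2104 (hexadecimal) → 2×4096 + 1×256 + 4 = 8452 (decimal)
Convert 二千零四十六 (Chinese numeral) → 2×1000 + 4×10 + 6 = 2046 (decimal)
Compute 8452 - 2046 = 6406
6406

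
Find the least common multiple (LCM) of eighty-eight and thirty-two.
Convert eighty-eight (English words) → 88 (decimal)
Convert thirty-two (English words) → 32 (decimal)
Compute lcm(88, 32) = 352
352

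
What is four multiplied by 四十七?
Convert four (English words) → 4 (decimal)
Convert 四十七 (Chinese numeral) → 4×10 + 7 = 47 (decimal)
Compute 4 × 47 = 188
188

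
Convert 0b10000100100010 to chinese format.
Convert 0b10000100100010 (binary) → 8192 + 256 + 32 + 2 = 8482 (decimal)
Convert 8482 (decimal) → 8482 = 8×1000 + 4×100 + 8×10 + 2 → 八千四百八十二 (Chinese numeral)
八千四百八十二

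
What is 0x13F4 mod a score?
Convert 0x13F4 (hexadecimal) → 1×4096 + 3×256 + 15×16 + 4 = 5108 (decimal)
Convert a score (colloquial) → 20 (decimal)
Compute 5108 mod 20 = 8
8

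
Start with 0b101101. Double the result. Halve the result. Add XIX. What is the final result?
Convert 0b101101 (binary) → 32 + 8 + 4 + 1 = 45 (decimal)
Start: 45
45 × 2 = 90
90 ÷ 2 = 45
Convert XIX (Roman numeral) → 10 + 9 = 19 (decimal)
45 + 19 = 64
64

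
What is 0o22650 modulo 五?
Convert 0o22650 (octal) → 2×4096 + 2×512 + 6×64 + 5×8 = 9640 (decimal)
Convert 五 (Chinese numeral) → 5 (decimal)
Compute 9640 mod 5 = 0
0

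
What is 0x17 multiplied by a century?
Convert 0x17 (hexadecimal) → 1×16 + 7 = 23 (decimal)
Convert a century (colloquial) → 100 (decimal)
Compute 23 × 100 = 2300
2300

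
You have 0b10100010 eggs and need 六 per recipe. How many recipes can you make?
Convert 0b10100010 (binary) → 128 + 32 + 2 = 162 (decimal)
Convert 六 (Chinese numeral) → 6 (decimal)
Compute 162 ÷ 6 = 27
27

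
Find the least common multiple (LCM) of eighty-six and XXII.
Convert eighty-six (English words) → 86 (decimal)
Convert XXII (Roman numeral) → 10 + 10 + 1 + 1 = 22 (decimal)
Compute lcm(86, 22) = 946
946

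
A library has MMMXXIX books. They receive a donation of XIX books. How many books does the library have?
Convert MMMXXIX (Roman numeral) → 1000 + 1000 + 1000 + 10 + 10 + 9 = 3029 (decimal)
Convert XIX (Roman numeral) → 10 + 9 = 19 (decimal)
Compute 3029 + 19 = 3048
3048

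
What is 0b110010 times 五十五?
Convert 0b110010 (binary) → 32 + 16 + 2 = 50 (decimal)
Convert 五十五 (Chinese numeral) → 5×10 + 5 = 55 (decimal)
Compute 50 × 55 = 2750
2750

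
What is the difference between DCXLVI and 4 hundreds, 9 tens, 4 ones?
Convert DCXLVI (Roman numeral) → 500 + 100 + 40 + 5 + 1 = 646 (decimal)
Convert 4 hundreds, 9 tens, 4 ones (place-value notation) → 4×100 + 9×10 + 4 = 494 (decimal)
Difference: |646 - 494| = 152
152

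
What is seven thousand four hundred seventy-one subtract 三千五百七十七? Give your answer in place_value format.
Convert seven thousand four hundred seventy-one (English words) → 7×1000 + 4×100 + 71 = 7471 (decimal)
Convert 三千五百七十七 (Chinese numeral) → 3×1000 + 5×100 + 7×10 + 7 = 3577 (decimal)
Compute 7471 - 3577 = 3894
Convert 3894 (decimal) → 3894 = 3×1000 + 8×100 + 9×10 + 4 → 3 thousands, 8 hundreds, 9 tens, 4 ones (place-value notation)
3 thousands, 8 hundreds, 9 tens, 4 ones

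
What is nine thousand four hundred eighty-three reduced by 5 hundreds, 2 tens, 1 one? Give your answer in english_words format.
Convert nine thousand four hundred eighty-three (English words) → 9×1000 + 4×100 + 83 = 9483 (decimal)
Convert 5 hundreds, 2 tens, 1 one (place-value notation) → 5×100 + 2×10 + 1 = 521 (decimal)
Compute 9483 - 521 = 8962
Convert 8962 (decimal) → 8962 = 8×1000 + 9×100 + 62 → eight thousand nine hundred sixty-two (English words)
eight thousand nine hundred sixty-two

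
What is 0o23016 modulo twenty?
Convert 0o23016 (octal) → 2×4096 + 3×512 + 1×8 + 6 = 9742 (decimal)
Convert twenty (English words) → 20 (decimal)
Compute 9742 mod 20 = 2
2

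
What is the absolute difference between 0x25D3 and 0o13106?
Convert 0x25D3 (hexadecimal) → 2×4096 + 5×256 + 13×16 + 3 = 9683 (decimal)
Convert 0o13106 (octal) → 1×4096 + 3×512 + 1×64 + 6 = 5702 (decimal)
Compute |9683 - 5702| = 3981
3981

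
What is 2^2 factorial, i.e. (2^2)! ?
Convert 2^2 (power) → 4 (decimal)
Compute 4! = 24
24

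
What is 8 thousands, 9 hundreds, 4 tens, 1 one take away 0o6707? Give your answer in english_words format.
Convert 8 thousands, 9 hundreds, 4 tens, 1 one (place-value notation) → 8×1000 + 9×100 + 4×10 + 1 = 8941 (decimal)
Convert 0o6707 (octal) → 6×512 + 7×64 + 7 = 3527 (decimal)
Compute 8941 - 3527 = 5414
Convert 5414 (decimal) → 5414 = 5×1000 + 4×100 + 14 → five thousand four hundred fourteen (English words)
five thousand four hundred fourteen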